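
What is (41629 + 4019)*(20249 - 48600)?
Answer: -1294166448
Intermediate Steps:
(41629 + 4019)*(20249 - 48600) = 45648*(-28351) = -1294166448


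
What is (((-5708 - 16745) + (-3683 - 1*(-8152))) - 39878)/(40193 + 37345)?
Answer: -28931/38769 ≈ -0.74624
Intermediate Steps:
(((-5708 - 16745) + (-3683 - 1*(-8152))) - 39878)/(40193 + 37345) = ((-22453 + (-3683 + 8152)) - 39878)/77538 = ((-22453 + 4469) - 39878)*(1/77538) = (-17984 - 39878)*(1/77538) = -57862*1/77538 = -28931/38769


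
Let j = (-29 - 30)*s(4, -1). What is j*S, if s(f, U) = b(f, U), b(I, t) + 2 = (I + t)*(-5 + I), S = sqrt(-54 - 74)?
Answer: 2360*I*sqrt(2) ≈ 3337.5*I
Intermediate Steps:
S = 8*I*sqrt(2) (S = sqrt(-128) = 8*I*sqrt(2) ≈ 11.314*I)
b(I, t) = -2 + (-5 + I)*(I + t) (b(I, t) = -2 + (I + t)*(-5 + I) = -2 + (-5 + I)*(I + t))
s(f, U) = -2 + f**2 - 5*U - 5*f + U*f (s(f, U) = -2 + f**2 - 5*f - 5*U + f*U = -2 + f**2 - 5*f - 5*U + U*f = -2 + f**2 - 5*U - 5*f + U*f)
j = 295 (j = (-29 - 30)*(-2 + 4**2 - 5*(-1) - 5*4 - 1*4) = -59*(-2 + 16 + 5 - 20 - 4) = -59*(-5) = 295)
j*S = 295*(8*I*sqrt(2)) = 2360*I*sqrt(2)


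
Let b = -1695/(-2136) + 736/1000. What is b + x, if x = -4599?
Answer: -409174871/89000 ≈ -4597.5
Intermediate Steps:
b = 136129/89000 (b = -1695*(-1/2136) + 736*(1/1000) = 565/712 + 92/125 = 136129/89000 ≈ 1.5295)
b + x = 136129/89000 - 4599 = -409174871/89000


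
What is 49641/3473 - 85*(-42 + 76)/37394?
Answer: 923119292/64934681 ≈ 14.216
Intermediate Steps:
49641/3473 - 85*(-42 + 76)/37394 = 49641*(1/3473) - 85*34*(1/37394) = 49641/3473 - 2890*1/37394 = 49641/3473 - 1445/18697 = 923119292/64934681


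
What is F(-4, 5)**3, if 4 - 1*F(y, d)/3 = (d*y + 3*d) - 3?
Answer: 46656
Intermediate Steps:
F(y, d) = 21 - 9*d - 3*d*y (F(y, d) = 12 - 3*((d*y + 3*d) - 3) = 12 - 3*((3*d + d*y) - 3) = 12 - 3*(-3 + 3*d + d*y) = 12 + (9 - 9*d - 3*d*y) = 21 - 9*d - 3*d*y)
F(-4, 5)**3 = (21 - 9*5 - 3*5*(-4))**3 = (21 - 45 + 60)**3 = 36**3 = 46656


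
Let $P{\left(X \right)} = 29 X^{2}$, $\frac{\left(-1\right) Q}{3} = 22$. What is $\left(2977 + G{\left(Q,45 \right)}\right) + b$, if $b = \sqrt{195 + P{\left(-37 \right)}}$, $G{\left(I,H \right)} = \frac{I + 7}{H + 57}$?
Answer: $\frac{303595}{102} + 2 \sqrt{9974} \approx 3176.2$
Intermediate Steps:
$Q = -66$ ($Q = \left(-3\right) 22 = -66$)
$G{\left(I,H \right)} = \frac{7 + I}{57 + H}$
$b = 2 \sqrt{9974}$ ($b = \sqrt{195 + 29 \left(-37\right)^{2}} = \sqrt{195 + 29 \cdot 1369} = \sqrt{195 + 39701} = \sqrt{39896} = 2 \sqrt{9974} \approx 199.74$)
$\left(2977 + G{\left(Q,45 \right)}\right) + b = \left(2977 + \frac{7 - 66}{57 + 45}\right) + 2 \sqrt{9974} = \left(2977 + \frac{1}{102} \left(-59\right)\right) + 2 \sqrt{9974} = \left(2977 - \frac{59}{102}\right) + 2 \sqrt{9974} = \frac{303595}{102} + 2 \sqrt{9974}$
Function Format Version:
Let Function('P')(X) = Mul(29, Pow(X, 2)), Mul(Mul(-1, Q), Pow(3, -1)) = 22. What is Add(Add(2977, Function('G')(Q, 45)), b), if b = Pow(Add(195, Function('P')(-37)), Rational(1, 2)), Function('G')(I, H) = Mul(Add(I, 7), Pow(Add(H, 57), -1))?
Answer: Add(Rational(303595, 102), Mul(2, Pow(9974, Rational(1, 2)))) ≈ 3176.2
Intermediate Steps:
Q = -66 (Q = Mul(-3, 22) = -66)
Function('G')(I, H) = Mul(Pow(Add(57, H), -1), Add(7, I)) (Function('G')(I, H) = Mul(Add(7, I), Pow(Add(57, H), -1)) = Mul(Pow(Add(57, H), -1), Add(7, I)))
b = Mul(2, Pow(9974, Rational(1, 2))) (b = Pow(Add(195, Mul(29, Pow(-37, 2))), Rational(1, 2)) = Pow(Add(195, Mul(29, 1369)), Rational(1, 2)) = Pow(Add(195, 39701), Rational(1, 2)) = Pow(39896, Rational(1, 2)) = Mul(2, Pow(9974, Rational(1, 2))) ≈ 199.74)
Add(Add(2977, Function('G')(Q, 45)), b) = Add(Add(2977, Mul(Pow(Add(57, 45), -1), Add(7, -66))), Mul(2, Pow(9974, Rational(1, 2)))) = Add(Add(2977, Mul(Pow(102, -1), -59)), Mul(2, Pow(9974, Rational(1, 2)))) = Add(Add(2977, Mul(Rational(1, 102), -59)), Mul(2, Pow(9974, Rational(1, 2)))) = Add(Add(2977, Rational(-59, 102)), Mul(2, Pow(9974, Rational(1, 2)))) = Add(Rational(303595, 102), Mul(2, Pow(9974, Rational(1, 2))))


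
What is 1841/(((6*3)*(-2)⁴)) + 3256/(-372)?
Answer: -21073/8928 ≈ -2.3603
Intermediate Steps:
1841/(((6*3)*(-2)⁴)) + 3256/(-372) = 1841/((18*16)) + 3256*(-1/372) = 1841/288 - 814/93 = -21073/8928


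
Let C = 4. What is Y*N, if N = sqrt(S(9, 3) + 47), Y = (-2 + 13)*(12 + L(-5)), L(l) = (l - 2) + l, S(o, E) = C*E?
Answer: 0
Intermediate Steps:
S(o, E) = 4*E
L(l) = -2 + 2*l (L(l) = (-2 + l) + l = -2 + 2*l)
Y = 0 (Y = (-2 + 13)*(12 + (-2 + 2*(-5))) = 11*(12 + (-2 - 10)) = 11*(12 - 12) = 11*0 = 0)
N = sqrt(59) (N = sqrt(4*3 + 47) = sqrt(12 + 47) = sqrt(59) ≈ 7.6811)
Y*N = 0*sqrt(59) = 0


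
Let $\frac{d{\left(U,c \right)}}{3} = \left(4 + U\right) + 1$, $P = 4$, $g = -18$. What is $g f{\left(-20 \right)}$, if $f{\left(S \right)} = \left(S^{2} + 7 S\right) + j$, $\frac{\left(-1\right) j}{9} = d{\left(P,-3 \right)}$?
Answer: $-306$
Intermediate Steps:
$d{\left(U,c \right)} = 15 + 3 U$ ($d{\left(U,c \right)} = 3 \left(\left(4 + U\right) + 1\right) = 3 \left(5 + U\right) = 15 + 3 U$)
$j = -243$ ($j = - 9 \left(15 + 3 \cdot 4\right) = - 9 \left(15 + 12\right) = \left(-9\right) 27 = -243$)
$f{\left(S \right)} = -243 + S^{2} + 7 S$ ($f{\left(S \right)} = \left(S^{2} + 7 S\right) - 243 = -243 + S^{2} + 7 S$)
$g f{\left(-20 \right)} = - 18 \left(-243 + \left(-20\right)^{2} + 7 \left(-20\right)\right) = - 18 \left(-243 + 400 - 140\right) = \left(-18\right) 17 = -306$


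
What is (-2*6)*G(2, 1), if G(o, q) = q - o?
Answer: 12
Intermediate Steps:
(-2*6)*G(2, 1) = (-2*6)*(1 - 1*2) = -12*(1 - 2) = -12*(-1) = 12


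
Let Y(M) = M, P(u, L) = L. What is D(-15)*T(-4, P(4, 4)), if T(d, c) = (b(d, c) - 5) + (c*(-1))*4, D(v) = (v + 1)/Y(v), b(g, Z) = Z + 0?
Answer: -238/15 ≈ -15.867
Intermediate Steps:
b(g, Z) = Z
D(v) = (1 + v)/v (D(v) = (v + 1)/v = (1 + v)/v)
T(d, c) = -5 - 3*c (T(d, c) = (c - 5) + (c*(-1))*4 = (-5 + c) - c*4 = (-5 + c) - 4*c = -5 - 3*c)
D(-15)*T(-4, P(4, 4)) = ((1 - 15)/(-15))*(-5 - 3*4) = (-1/15*(-14))*(-5 - 12) = (14/15)*(-17) = -238/15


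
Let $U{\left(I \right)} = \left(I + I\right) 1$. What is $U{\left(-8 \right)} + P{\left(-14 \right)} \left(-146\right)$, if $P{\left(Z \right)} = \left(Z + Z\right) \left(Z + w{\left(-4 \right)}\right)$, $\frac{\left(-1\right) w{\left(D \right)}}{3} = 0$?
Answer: $-57248$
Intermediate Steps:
$U{\left(I \right)} = 2 I$ ($U{\left(I \right)} = 2 I 1 = 2 I$)
$w{\left(D \right)} = 0$ ($w{\left(D \right)} = \left(-3\right) 0 = 0$)
$P{\left(Z \right)} = 2 Z^{2}$ ($P{\left(Z \right)} = \left(Z + Z\right) \left(Z + 0\right) = 2 Z Z = 2 Z^{2}$)
$U{\left(-8 \right)} + P{\left(-14 \right)} \left(-146\right) = 2 \left(-8\right) + 2 \left(-14\right)^{2} \left(-146\right) = -16 + 2 \cdot 196 \left(-146\right) = -16 + 392 \left(-146\right) = -16 - 57232 = -57248$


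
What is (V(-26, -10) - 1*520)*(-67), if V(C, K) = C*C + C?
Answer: -8710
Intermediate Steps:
V(C, K) = C + C**2 (V(C, K) = C**2 + C = C + C**2)
(V(-26, -10) - 1*520)*(-67) = (-26*(1 - 26) - 1*520)*(-67) = (-26*(-25) - 520)*(-67) = (650 - 520)*(-67) = 130*(-67) = -8710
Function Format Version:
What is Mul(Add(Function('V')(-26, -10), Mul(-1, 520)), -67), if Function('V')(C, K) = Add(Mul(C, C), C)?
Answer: -8710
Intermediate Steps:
Function('V')(C, K) = Add(C, Pow(C, 2)) (Function('V')(C, K) = Add(Pow(C, 2), C) = Add(C, Pow(C, 2)))
Mul(Add(Function('V')(-26, -10), Mul(-1, 520)), -67) = Mul(Add(Mul(-26, Add(1, -26)), Mul(-1, 520)), -67) = Mul(Add(Mul(-26, -25), -520), -67) = Mul(Add(650, -520), -67) = Mul(130, -67) = -8710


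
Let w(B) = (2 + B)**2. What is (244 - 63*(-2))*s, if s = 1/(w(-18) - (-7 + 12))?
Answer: 370/251 ≈ 1.4741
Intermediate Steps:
s = 1/251 (s = 1/((2 - 18)**2 - (-7 + 12)) = 1/((-16)**2 - 1*5) = 1/(256 - 5) = 1/251 ≈ 0.0039841)
(244 - 63*(-2))*s = (244 - 63*(-2))*(1/251) = (244 + 126)*(1/251) = 370*(1/251) = 370/251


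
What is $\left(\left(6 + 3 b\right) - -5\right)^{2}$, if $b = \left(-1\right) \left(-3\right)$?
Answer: $400$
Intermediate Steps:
$b = 3$
$\left(\left(6 + 3 b\right) - -5\right)^{2} = \left(\left(6 + 3 \cdot 3\right) - -5\right)^{2} = \left(\left(6 + 9\right) + \left(-12 + 17\right)\right)^{2} = \left(15 + 5\right)^{2} = 20^{2} = 400$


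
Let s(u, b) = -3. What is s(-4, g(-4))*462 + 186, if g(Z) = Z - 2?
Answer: -1200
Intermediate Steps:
g(Z) = -2 + Z
s(-4, g(-4))*462 + 186 = -3*462 + 186 = -1386 + 186 = -1200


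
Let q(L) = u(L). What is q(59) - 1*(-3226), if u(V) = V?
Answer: 3285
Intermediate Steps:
q(L) = L
q(59) - 1*(-3226) = 59 - 1*(-3226) = 59 + 3226 = 3285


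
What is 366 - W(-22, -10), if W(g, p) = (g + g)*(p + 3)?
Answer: 58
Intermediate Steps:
W(g, p) = 2*g*(3 + p) (W(g, p) = (2*g)*(3 + p) = 2*g*(3 + p))
366 - W(-22, -10) = 366 - 2*(-22)*(3 - 10) = 366 - 2*(-22)*(-7) = 366 - 1*308 = 366 - 308 = 58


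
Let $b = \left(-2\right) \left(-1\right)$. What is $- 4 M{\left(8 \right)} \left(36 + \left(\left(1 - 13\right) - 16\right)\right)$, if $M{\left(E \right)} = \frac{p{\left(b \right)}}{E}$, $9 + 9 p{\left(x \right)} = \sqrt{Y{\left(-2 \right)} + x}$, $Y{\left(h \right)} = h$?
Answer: $4$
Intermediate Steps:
$b = 2$
$p{\left(x \right)} = -1 + \frac{\sqrt{-2 + x}}{9}$
$M{\left(E \right)} = - \frac{1}{E}$ ($M{\left(E \right)} = \frac{-1 + \frac{\sqrt{-2 + 2}}{9}}{E} = \frac{-1 + \frac{\sqrt{0}}{9}}{E} = \frac{-1 + \frac{1}{9} \cdot 0}{E} = \frac{-1 + 0}{E} = - \frac{1}{E}$)
$- 4 M{\left(8 \right)} \left(36 + \left(\left(1 - 13\right) - 16\right)\right) = - 4 \left(- \frac{1}{8}\right) \left(36 + \left(\left(1 - 13\right) - 16\right)\right) = - 4 \left(\left(-1\right) \frac{1}{8}\right) \left(36 - 28\right) = \left(-4\right) \left(- \frac{1}{8}\right) \left(36 - 28\right) = \frac{1}{2} \cdot 8 = 4$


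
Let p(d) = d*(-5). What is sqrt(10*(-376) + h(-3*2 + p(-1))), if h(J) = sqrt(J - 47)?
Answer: 2*sqrt(-940 + I*sqrt(3)) ≈ 0.056493 + 61.319*I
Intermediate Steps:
p(d) = -5*d
h(J) = sqrt(-47 + J)
sqrt(10*(-376) + h(-3*2 + p(-1))) = sqrt(10*(-376) + sqrt(-47 + (-3*2 - 5*(-1)))) = sqrt(-3760 + sqrt(-47 + (-6 + 5))) = sqrt(-3760 + sqrt(-47 - 1)) = sqrt(-3760 + sqrt(-48)) = sqrt(-3760 + 4*I*sqrt(3))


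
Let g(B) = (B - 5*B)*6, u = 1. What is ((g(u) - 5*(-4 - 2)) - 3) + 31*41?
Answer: 1274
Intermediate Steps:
g(B) = -24*B (g(B) = -4*B*6 = -24*B)
((g(u) - 5*(-4 - 2)) - 3) + 31*41 = ((-24*1 - 5*(-4 - 2)) - 3) + 31*41 = ((-24 - 5*(-6)) - 3) + 1271 = ((-24 + 30) - 3) + 1271 = (6 - 3) + 1271 = 3 + 1271 = 1274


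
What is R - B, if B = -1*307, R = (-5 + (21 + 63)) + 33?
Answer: 419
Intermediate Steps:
R = 112 (R = (-5 + 84) + 33 = 79 + 33 = 112)
B = -307
R - B = 112 - 1*(-307) = 112 + 307 = 419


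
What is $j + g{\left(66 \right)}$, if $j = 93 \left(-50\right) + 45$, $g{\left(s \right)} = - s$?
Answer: $-4671$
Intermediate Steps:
$j = -4605$ ($j = -4650 + 45 = -4605$)
$j + g{\left(66 \right)} = -4605 - 66 = -4671$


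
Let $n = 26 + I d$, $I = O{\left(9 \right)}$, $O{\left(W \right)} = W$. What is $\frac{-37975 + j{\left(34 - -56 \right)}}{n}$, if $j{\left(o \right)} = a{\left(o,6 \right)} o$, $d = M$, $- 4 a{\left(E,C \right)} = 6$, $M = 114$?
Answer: $- \frac{19055}{526} \approx -36.226$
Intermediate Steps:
$a{\left(E,C \right)} = - \frac{3}{2}$ ($a{\left(E,C \right)} = \left(- \frac{1}{4}\right) 6 = - \frac{3}{2}$)
$I = 9$
$d = 114$
$j{\left(o \right)} = - \frac{3 o}{2}$
$n = 1052$ ($n = 26 + 9 \cdot 114 = 26 + 1026 = 1052$)
$\frac{-37975 + j{\left(34 - -56 \right)}}{n} = \frac{-37975 - \frac{3 \left(34 - -56\right)}{2}}{1052} = \left(-37975 - \frac{3 \left(34 + 56\right)}{2}\right) \frac{1}{1052} = \left(-37975 - 135\right) \frac{1}{1052} = \left(-38110\right) \frac{1}{1052} = - \frac{19055}{526}$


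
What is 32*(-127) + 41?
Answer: -4023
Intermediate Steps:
32*(-127) + 41 = -4064 + 41 = -4023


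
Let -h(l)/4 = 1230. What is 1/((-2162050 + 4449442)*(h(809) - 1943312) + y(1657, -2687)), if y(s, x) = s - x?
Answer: -1/4456370286600 ≈ -2.2440e-13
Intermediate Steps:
h(l) = -4920 (h(l) = -4*1230 = -4920)
1/((-2162050 + 4449442)*(h(809) - 1943312) + y(1657, -2687)) = 1/((-2162050 + 4449442)*(-4920 - 1943312) + (1657 - 1*(-2687))) = 1/(2287392*(-1948232) + (1657 + 2687)) = 1/(-4456370290944 + 4344) = 1/(-4456370286600) = -1/4456370286600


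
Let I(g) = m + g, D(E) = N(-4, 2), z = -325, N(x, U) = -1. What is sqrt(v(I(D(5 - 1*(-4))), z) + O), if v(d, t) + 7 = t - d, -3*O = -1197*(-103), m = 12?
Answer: 4*I*sqrt(2590) ≈ 203.57*I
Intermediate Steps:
D(E) = -1
I(g) = 12 + g
O = -41097 (O = -(-399)*(-103) = -1/3*123291 = -41097)
v(d, t) = -7 + t - d (v(d, t) = -7 + (t - d) = -7 + t - d)
sqrt(v(I(D(5 - 1*(-4))), z) + O) = sqrt((-7 - 325 - (12 - 1)) - 41097) = sqrt((-7 - 325 - 1*11) - 41097) = sqrt((-7 - 325 - 11) - 41097) = sqrt(-343 - 41097) = sqrt(-41440) = 4*I*sqrt(2590)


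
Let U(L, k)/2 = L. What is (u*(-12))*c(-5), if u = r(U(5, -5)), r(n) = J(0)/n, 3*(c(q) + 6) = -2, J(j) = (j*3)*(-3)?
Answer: 0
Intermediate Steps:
J(j) = -9*j (J(j) = (3*j)*(-3) = -9*j)
c(q) = -20/3 (c(q) = -6 + (⅓)*(-2) = -6 - ⅔ = -20/3)
U(L, k) = 2*L
r(n) = 0 (r(n) = (-9*0)/n = 0/n = 0)
u = 0
(u*(-12))*c(-5) = (0*(-12))*(-20/3) = 0*(-20/3) = 0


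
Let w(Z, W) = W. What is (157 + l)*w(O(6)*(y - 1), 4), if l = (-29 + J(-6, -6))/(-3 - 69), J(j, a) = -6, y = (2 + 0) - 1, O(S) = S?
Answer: 11339/18 ≈ 629.94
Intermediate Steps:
y = 1 (y = 2 - 1 = 1)
l = 35/72 (l = (-29 - 6)/(-3 - 69) = -35/(-72) = -35*(-1/72) = 35/72 ≈ 0.48611)
(157 + l)*w(O(6)*(y - 1), 4) = (157 + 35/72)*4 = (11339/72)*4 = 11339/18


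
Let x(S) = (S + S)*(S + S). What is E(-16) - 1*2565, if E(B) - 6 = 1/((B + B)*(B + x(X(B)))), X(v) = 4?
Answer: -3930625/1536 ≈ -2559.0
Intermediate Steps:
x(S) = 4*S² (x(S) = (2*S)*(2*S) = 4*S²)
E(B) = 6 + 1/(2*B*(64 + B)) (E(B) = 6 + 1/((B + B)*(B + 4*4²)) = 6 + 1/((2*B)*(B + 4*16)) = 6 + 1/((2*B)*(B + 64)) = 6 + 1/((2*B)*(64 + B)) = 6 + 1/(2*B*(64 + B)))
E(-16) - 1*2565 = (½)*(1 + 12*(-16)² + 768*(-16))/(-16*(64 - 16)) - 1*2565 = (½)*(-1/16)*(1 + 12*256 - 12288)/48 - 2565 = (½)*(-1/16)*(1/48)*(1 + 3072 - 12288) - 2565 = (½)*(-1/16)*(1/48)*(-9215) - 2565 = 9215/1536 - 2565 = -3930625/1536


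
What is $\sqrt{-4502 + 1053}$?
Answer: $i \sqrt{3449} \approx 58.728 i$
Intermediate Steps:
$\sqrt{-4502 + 1053} = \sqrt{-3449} = i \sqrt{3449}$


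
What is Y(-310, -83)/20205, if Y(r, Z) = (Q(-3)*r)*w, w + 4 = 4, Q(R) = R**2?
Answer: 0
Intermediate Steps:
w = 0 (w = -4 + 4 = 0)
Y(r, Z) = 0 (Y(r, Z) = ((-3)**2*r)*0 = (9*r)*0 = 0)
Y(-310, -83)/20205 = 0/20205 = 0*(1/20205) = 0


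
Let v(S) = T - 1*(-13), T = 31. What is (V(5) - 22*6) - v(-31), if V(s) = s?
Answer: -171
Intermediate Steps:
v(S) = 44 (v(S) = 31 - 1*(-13) = 31 + 13 = 44)
(V(5) - 22*6) - v(-31) = (5 - 22*6) - 1*44 = (5 - 132) - 44 = -127 - 44 = -171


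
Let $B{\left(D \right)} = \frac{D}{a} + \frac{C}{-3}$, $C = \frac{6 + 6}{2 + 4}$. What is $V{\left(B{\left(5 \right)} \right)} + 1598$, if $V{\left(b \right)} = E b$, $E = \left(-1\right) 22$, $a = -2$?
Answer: $\frac{5003}{3} \approx 1667.7$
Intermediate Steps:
$C = 2$ ($C = \frac{12}{6} = 12 \cdot \frac{1}{6} = 2$)
$B{\left(D \right)} = - \frac{2}{3} - \frac{D}{2}$ ($B{\left(D \right)} = \frac{D}{-2} + \frac{2}{-3} = D \left(- \frac{1}{2}\right) + 2 \left(- \frac{1}{3}\right) = - \frac{D}{2} - \frac{2}{3} = - \frac{2}{3} - \frac{D}{2}$)
$E = -22$
$V{\left(b \right)} = - 22 b$
$V{\left(B{\left(5 \right)} \right)} + 1598 = - 22 \left(- \frac{2}{3} - \frac{5}{2}\right) + 1598 = \left(-22\right) \left(- \frac{19}{6}\right) + 1598 = \frac{209}{3} + 1598 = \frac{5003}{3}$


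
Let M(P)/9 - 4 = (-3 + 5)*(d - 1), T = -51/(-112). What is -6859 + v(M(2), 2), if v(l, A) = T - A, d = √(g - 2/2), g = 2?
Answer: -768381/112 ≈ -6860.5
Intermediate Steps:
d = 1 (d = √(2 - 2/2) = √(2 - 2*½) = √(2 - 1) = √1 = 1)
T = 51/112 (T = -51*(-1/112) = 51/112 ≈ 0.45536)
M(P) = 36 (M(P) = 36 + 9*((-3 + 5)*(1 - 1)) = 36 + 9*(2*0) = 36 + 9*0 = 36 + 0 = 36)
v(l, A) = 51/112 - A
-6859 + v(M(2), 2) = -6859 + (51/112 - 1*2) = -6859 + (51/112 - 2) = -6859 - 173/112 = -768381/112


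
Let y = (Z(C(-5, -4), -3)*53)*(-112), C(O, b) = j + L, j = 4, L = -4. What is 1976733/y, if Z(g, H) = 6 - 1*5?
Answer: -1976733/5936 ≈ -333.01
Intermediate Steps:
C(O, b) = 0 (C(O, b) = 4 - 4 = 0)
Z(g, H) = 1 (Z(g, H) = 6 - 5 = 1)
y = -5936 (y = (1*53)*(-112) = 53*(-112) = -5936)
1976733/y = 1976733/(-5936) = 1976733*(-1/5936) = -1976733/5936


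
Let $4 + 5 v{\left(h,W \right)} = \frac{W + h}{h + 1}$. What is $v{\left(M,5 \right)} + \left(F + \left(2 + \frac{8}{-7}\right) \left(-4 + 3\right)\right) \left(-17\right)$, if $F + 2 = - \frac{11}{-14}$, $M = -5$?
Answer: $\frac{2409}{70} \approx 34.414$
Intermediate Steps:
$F = - \frac{17}{14}$ ($F = -2 - \frac{11}{-14} = -2 - - \frac{11}{14} = -2 + \frac{11}{14} = - \frac{17}{14} \approx -1.2143$)
$v{\left(h,W \right)} = - \frac{4}{5} + \frac{W + h}{5 \left(1 + h\right)}$ ($v{\left(h,W \right)} = - \frac{4}{5} + \frac{\left(W + h\right) \frac{1}{h + 1}}{5} = - \frac{4}{5} + \frac{\left(W + h\right) \frac{1}{1 + h}}{5} = - \frac{4}{5} + \frac{\frac{1}{1 + h} \left(W + h\right)}{5} = - \frac{4}{5} + \frac{W + h}{5 \left(1 + h\right)}$)
$v{\left(M,5 \right)} + \left(F + \left(2 + \frac{8}{-7}\right) \left(-4 + 3\right)\right) \left(-17\right) = \frac{-4 + 5 - -15}{5 \left(1 - 5\right)} + \left(- \frac{17}{14} + \left(2 + \frac{8}{-7}\right) \left(-4 + 3\right)\right) \left(-17\right) = \frac{-4 + 5 + 15}{5 \left(-4\right)} + \left(- \frac{17}{14} + \left(2 + 8 \left(- \frac{1}{7}\right)\right) \left(-1\right)\right) \left(-17\right) = \frac{1}{5} \left(- \frac{1}{4}\right) 16 + \left(- \frac{17}{14} + \left(2 - \frac{8}{7}\right) \left(-1\right)\right) \left(-17\right) = - \frac{4}{5} + \left(- \frac{17}{14} + \frac{6}{7} \left(-1\right)\right) \left(-17\right) = - \frac{4}{5} + \left(- \frac{17}{14} - \frac{6}{7}\right) \left(-17\right) = - \frac{4}{5} - - \frac{493}{14} = - \frac{4}{5} + \frac{493}{14} = \frac{2409}{70}$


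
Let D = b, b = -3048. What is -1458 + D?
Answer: -4506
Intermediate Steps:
D = -3048
-1458 + D = -1458 - 3048 = -4506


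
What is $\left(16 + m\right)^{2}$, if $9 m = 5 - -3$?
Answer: $\frac{23104}{81} \approx 285.23$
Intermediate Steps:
$m = \frac{8}{9}$ ($m = \frac{5 - -3}{9} = \frac{5 + 3}{9} = \frac{1}{9} \cdot 8 = \frac{8}{9} \approx 0.88889$)
$\left(16 + m\right)^{2} = \left(16 + \frac{8}{9}\right)^{2} = \left(\frac{152}{9}\right)^{2} = \frac{23104}{81}$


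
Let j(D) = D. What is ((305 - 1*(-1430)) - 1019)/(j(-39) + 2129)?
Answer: 358/1045 ≈ 0.34258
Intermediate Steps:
((305 - 1*(-1430)) - 1019)/(j(-39) + 2129) = ((305 - 1*(-1430)) - 1019)/(-39 + 2129) = ((305 + 1430) - 1019)/2090 = (1735 - 1019)*(1/2090) = 716*(1/2090) = 358/1045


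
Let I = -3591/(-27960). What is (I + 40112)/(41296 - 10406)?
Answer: 373845037/287894800 ≈ 1.2985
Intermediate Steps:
I = 1197/9320 (I = -3591*(-1/27960) = 1197/9320 ≈ 0.12843)
(I + 40112)/(41296 - 10406) = (1197/9320 + 40112)/(41296 - 10406) = (373845037/9320)/30890 = (373845037/9320)*(1/30890) = 373845037/287894800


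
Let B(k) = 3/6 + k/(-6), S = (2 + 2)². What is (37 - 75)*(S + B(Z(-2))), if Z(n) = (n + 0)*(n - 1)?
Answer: -589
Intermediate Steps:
Z(n) = n*(-1 + n)
S = 16 (S = 4² = 16)
B(k) = ½ - k/6 (B(k) = 3*(⅙) + k*(-⅙) = ½ - k/6)
(37 - 75)*(S + B(Z(-2))) = (37 - 75)*(16 + (½ - (-1)*(-1 - 2)/3)) = -38*(16 + (½ - (-1)*(-3)/3)) = -38*(16 + (½ - ⅙*6)) = -38*(16 + (½ - 1)) = -38*(16 - ½) = -38*31/2 = -589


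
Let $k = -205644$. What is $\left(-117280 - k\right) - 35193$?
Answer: $53171$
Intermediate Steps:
$\left(-117280 - k\right) - 35193 = \left(-117280 - -205644\right) - 35193 = \left(-117280 + 205644\right) + \left(-148408 + 113215\right) = 88364 - 35193 = 53171$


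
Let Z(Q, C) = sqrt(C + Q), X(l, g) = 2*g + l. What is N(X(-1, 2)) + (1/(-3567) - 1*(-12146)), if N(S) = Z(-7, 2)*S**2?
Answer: 43324781/3567 + 9*I*sqrt(5) ≈ 12146.0 + 20.125*I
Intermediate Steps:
X(l, g) = l + 2*g
N(S) = I*sqrt(5)*S**2 (N(S) = sqrt(2 - 7)*S**2 = sqrt(-5)*S**2 = (I*sqrt(5))*S**2 = I*sqrt(5)*S**2)
N(X(-1, 2)) + (1/(-3567) - 1*(-12146)) = I*sqrt(5)*(-1 + 2*2)**2 + (1/(-3567) - 1*(-12146)) = I*sqrt(5)*(-1 + 4)**2 + (-1/3567 + 12146) = I*sqrt(5)*3**2 + 43324781/3567 = I*sqrt(5)*9 + 43324781/3567 = 9*I*sqrt(5) + 43324781/3567 = 43324781/3567 + 9*I*sqrt(5)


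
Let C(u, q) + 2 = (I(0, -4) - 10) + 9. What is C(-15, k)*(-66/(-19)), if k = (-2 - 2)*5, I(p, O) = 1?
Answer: -132/19 ≈ -6.9474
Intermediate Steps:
k = -20 (k = -4*5 = -20)
C(u, q) = -2 (C(u, q) = -2 + ((1 - 10) + 9) = -2 + (-9 + 9) = -2 + 0 = -2)
C(-15, k)*(-66/(-19)) = -(-132)/(-19) = -(-132)*(-1)/19 = -2*66/19 = -132/19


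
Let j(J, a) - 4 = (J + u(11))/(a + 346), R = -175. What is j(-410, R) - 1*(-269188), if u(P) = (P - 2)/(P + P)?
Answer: 1012691293/3762 ≈ 2.6919e+5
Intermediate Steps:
u(P) = (-2 + P)/(2*P) (u(P) = (-2 + P)/((2*P)) = (-2 + P)*(1/(2*P)) = (-2 + P)/(2*P))
j(J, a) = 4 + (9/22 + J)/(346 + a) (j(J, a) = 4 + (J + (½)*(-2 + 11)/11)/(a + 346) = 4 + (J + (½)*(1/11)*9)/(346 + a) = 4 + (J + 9/22)/(346 + a) = 4 + (9/22 + J)/(346 + a))
j(-410, R) - 1*(-269188) = (30457/22 - 410 + 4*(-175))/(346 - 175) - 1*(-269188) = (30457/22 - 410 - 700)/171 + 269188 = (1/171)*(6037/22) + 269188 = 6037/3762 + 269188 = 1012691293/3762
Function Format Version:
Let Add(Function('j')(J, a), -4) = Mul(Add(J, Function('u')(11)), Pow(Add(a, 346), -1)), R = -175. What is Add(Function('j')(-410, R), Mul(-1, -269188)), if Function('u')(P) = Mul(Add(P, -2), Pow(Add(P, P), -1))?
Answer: Rational(1012691293, 3762) ≈ 2.6919e+5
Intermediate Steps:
Function('u')(P) = Mul(Rational(1, 2), Pow(P, -1), Add(-2, P)) (Function('u')(P) = Mul(Add(-2, P), Pow(Mul(2, P), -1)) = Mul(Add(-2, P), Mul(Rational(1, 2), Pow(P, -1))) = Mul(Rational(1, 2), Pow(P, -1), Add(-2, P)))
Function('j')(J, a) = Add(4, Mul(Pow(Add(346, a), -1), Add(Rational(9, 22), J))) (Function('j')(J, a) = Add(4, Mul(Add(J, Mul(Rational(1, 2), Pow(11, -1), Add(-2, 11))), Pow(Add(a, 346), -1))) = Add(4, Mul(Add(J, Mul(Rational(1, 2), Rational(1, 11), 9)), Pow(Add(346, a), -1))) = Add(4, Mul(Add(J, Rational(9, 22)), Pow(Add(346, a), -1))) = Add(4, Mul(Add(Rational(9, 22), J), Pow(Add(346, a), -1))) = Add(4, Mul(Pow(Add(346, a), -1), Add(Rational(9, 22), J))))
Add(Function('j')(-410, R), Mul(-1, -269188)) = Add(Mul(Pow(Add(346, -175), -1), Add(Rational(30457, 22), -410, Mul(4, -175))), Mul(-1, -269188)) = Add(Mul(Pow(171, -1), Add(Rational(30457, 22), -410, -700)), 269188) = Add(Mul(Rational(1, 171), Rational(6037, 22)), 269188) = Add(Rational(6037, 3762), 269188) = Rational(1012691293, 3762)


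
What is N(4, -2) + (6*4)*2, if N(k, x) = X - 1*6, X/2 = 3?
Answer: 48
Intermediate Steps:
X = 6 (X = 2*3 = 6)
N(k, x) = 0 (N(k, x) = 6 - 1*6 = 6 - 6 = 0)
N(4, -2) + (6*4)*2 = 0 + (6*4)*2 = 0 + 24*2 = 0 + 48 = 48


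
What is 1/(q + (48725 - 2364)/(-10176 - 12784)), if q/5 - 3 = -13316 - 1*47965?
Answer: -3280/1004965823 ≈ -3.2638e-6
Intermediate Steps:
q = -306390 (q = 15 + 5*(-13316 - 1*47965) = 15 + 5*(-13316 - 47965) = 15 + 5*(-61281) = 15 - 306405 = -306390)
1/(q + (48725 - 2364)/(-10176 - 12784)) = 1/(-306390 + (48725 - 2364)/(-10176 - 12784)) = 1/(-306390 + 46361/(-22960)) = 1/(-306390 + 46361*(-1/22960)) = 1/(-306390 - 6623/3280) = 1/(-1004965823/3280) = -3280/1004965823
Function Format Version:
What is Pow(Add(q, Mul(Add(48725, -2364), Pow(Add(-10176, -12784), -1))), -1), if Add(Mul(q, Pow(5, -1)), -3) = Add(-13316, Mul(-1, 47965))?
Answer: Rational(-3280, 1004965823) ≈ -3.2638e-6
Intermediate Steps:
q = -306390 (q = Add(15, Mul(5, Add(-13316, Mul(-1, 47965)))) = Add(15, Mul(5, Add(-13316, -47965))) = Add(15, Mul(5, -61281)) = Add(15, -306405) = -306390)
Pow(Add(q, Mul(Add(48725, -2364), Pow(Add(-10176, -12784), -1))), -1) = Pow(Add(-306390, Mul(Add(48725, -2364), Pow(Add(-10176, -12784), -1))), -1) = Pow(Add(-306390, Mul(46361, Pow(-22960, -1))), -1) = Pow(Add(-306390, Mul(46361, Rational(-1, 22960))), -1) = Pow(Add(-306390, Rational(-6623, 3280)), -1) = Pow(Rational(-1004965823, 3280), -1) = Rational(-3280, 1004965823)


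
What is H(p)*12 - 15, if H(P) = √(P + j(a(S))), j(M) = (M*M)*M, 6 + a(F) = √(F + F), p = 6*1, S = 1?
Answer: -15 + 12*I*√(246 - 110*√2) ≈ -15.0 + 114.12*I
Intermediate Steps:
p = 6
a(F) = -6 + √2*√F (a(F) = -6 + √(F + F) = -6 + √(2*F) = -6 + √2*√F)
j(M) = M³ (j(M) = M²*M = M³)
H(P) = √(P + (-6 + √2)³) (H(P) = √(P + (-6 + √2*√1)³) = √(P + (-6 + √2*1)³) = √(P + (-6 + √2)³))
H(p)*12 - 15 = √(6 - (6 - √2)³)*12 - 15 = 12*√(6 - (6 - √2)³) - 15 = -15 + 12*√(6 - (6 - √2)³)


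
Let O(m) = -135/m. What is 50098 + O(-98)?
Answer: 4909739/98 ≈ 50099.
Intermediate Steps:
50098 + O(-98) = 50098 - 135/(-98) = 50098 - 135*(-1/98) = 50098 + 135/98 = 4909739/98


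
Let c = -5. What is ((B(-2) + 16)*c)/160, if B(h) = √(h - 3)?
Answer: -½ - I*√5/32 ≈ -0.5 - 0.069877*I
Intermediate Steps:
B(h) = √(-3 + h)
((B(-2) + 16)*c)/160 = ((√(-3 - 2) + 16)*(-5))/160 = ((√(-5) + 16)*(-5))*(1/160) = ((I*√5 + 16)*(-5))*(1/160) = ((16 + I*√5)*(-5))*(1/160) = (-80 - 5*I*√5)*(1/160) = -½ - I*√5/32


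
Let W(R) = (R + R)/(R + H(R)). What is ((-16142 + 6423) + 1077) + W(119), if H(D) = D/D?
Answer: -518401/60 ≈ -8640.0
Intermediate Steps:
H(D) = 1
W(R) = 2*R/(1 + R) (W(R) = (R + R)/(R + 1) = (2*R)/(1 + R) = 2*R/(1 + R))
((-16142 + 6423) + 1077) + W(119) = ((-16142 + 6423) + 1077) + 2*119/(1 + 119) = (-9719 + 1077) + 2*119/120 = -8642 + 2*119*(1/120) = -8642 + 119/60 = -518401/60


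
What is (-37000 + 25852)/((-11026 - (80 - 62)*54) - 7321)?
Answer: 11148/19319 ≈ 0.57705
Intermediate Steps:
(-37000 + 25852)/((-11026 - (80 - 62)*54) - 7321) = -11148/((-11026 - 18*54) - 7321) = -11148/((-11026 - 1*972) - 7321) = -11148/((-11026 - 972) - 7321) = -11148/(-11998 - 7321) = -11148/(-19319) = -11148*(-1/19319) = 11148/19319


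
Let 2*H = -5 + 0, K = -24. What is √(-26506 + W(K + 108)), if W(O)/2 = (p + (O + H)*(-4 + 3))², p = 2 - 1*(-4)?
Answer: I*√60422/2 ≈ 122.9*I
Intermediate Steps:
H = -5/2 (H = (-5 + 0)/2 = (½)*(-5) = -5/2 ≈ -2.5000)
p = 6 (p = 2 + 4 = 6)
W(O) = 2*(17/2 - O)² (W(O) = 2*(6 + (O - 5/2)*(-4 + 3))² = 2*(6 + (-5/2 + O)*(-1))² = 2*(6 + (5/2 - O))² = 2*(17/2 - O)²)
√(-26506 + W(K + 108)) = √(-26506 + (-17 + 2*(-24 + 108))²/2) = √(-26506 + (-17 + 2*84)²/2) = √(-26506 + (-17 + 168)²/2) = √(-26506 + (½)*151²) = √(-26506 + (½)*22801) = √(-26506 + 22801/2) = √(-30211/2) = I*√60422/2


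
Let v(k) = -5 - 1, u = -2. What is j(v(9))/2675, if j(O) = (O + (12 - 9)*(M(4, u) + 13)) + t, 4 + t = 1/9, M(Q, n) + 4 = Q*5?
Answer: 694/24075 ≈ 0.028827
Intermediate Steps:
M(Q, n) = -4 + 5*Q (M(Q, n) = -4 + Q*5 = -4 + 5*Q)
v(k) = -6
t = -35/9 (t = -4 + 1/9 = -4 + ⅑ = -35/9 ≈ -3.8889)
j(O) = 748/9 + O (j(O) = (O + (12 - 9)*((-4 + 5*4) + 13)) - 35/9 = (O + 3*((-4 + 20) + 13)) - 35/9 = (O + 3*(16 + 13)) - 35/9 = (O + 3*29) - 35/9 = (O + 87) - 35/9 = (87 + O) - 35/9 = 748/9 + O)
j(v(9))/2675 = (748/9 - 6)/2675 = (694/9)*(1/2675) = 694/24075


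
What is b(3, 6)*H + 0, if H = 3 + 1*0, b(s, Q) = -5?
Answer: -15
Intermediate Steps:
H = 3 (H = 3 + 0 = 3)
b(3, 6)*H + 0 = -5*3 + 0 = -15 + 0 = -15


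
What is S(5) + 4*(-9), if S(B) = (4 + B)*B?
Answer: 9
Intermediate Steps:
S(B) = B*(4 + B)
S(5) + 4*(-9) = 5*(4 + 5) + 4*(-9) = 5*9 - 36 = 45 - 36 = 9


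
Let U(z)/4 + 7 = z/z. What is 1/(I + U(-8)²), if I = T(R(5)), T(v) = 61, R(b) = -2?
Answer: 1/637 ≈ 0.0015699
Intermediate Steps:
U(z) = -24 (U(z) = -28 + 4*(z/z) = -28 + 4*1 = -28 + 4 = -24)
I = 61
1/(I + U(-8)²) = 1/(61 + (-24)²) = 1/(61 + 576) = 1/637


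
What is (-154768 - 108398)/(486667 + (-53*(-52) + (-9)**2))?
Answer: -43861/81584 ≈ -0.53762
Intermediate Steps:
(-154768 - 108398)/(486667 + (-53*(-52) + (-9)**2)) = -263166/(486667 + (2756 + 81)) = -263166/(486667 + 2837) = -263166/489504 = -263166*1/489504 = -43861/81584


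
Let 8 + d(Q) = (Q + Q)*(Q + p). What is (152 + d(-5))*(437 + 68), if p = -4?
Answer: 118170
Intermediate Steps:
d(Q) = -8 + 2*Q*(-4 + Q) (d(Q) = -8 + (Q + Q)*(Q - 4) = -8 + (2*Q)*(-4 + Q) = -8 + 2*Q*(-4 + Q))
(152 + d(-5))*(437 + 68) = (152 + (-8 - 8*(-5) + 2*(-5)²))*(437 + 68) = (152 + (-8 + 40 + 2*25))*505 = (152 + (-8 + 40 + 50))*505 = (152 + 82)*505 = 234*505 = 118170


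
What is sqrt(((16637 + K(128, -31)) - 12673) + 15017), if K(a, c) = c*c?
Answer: 13*sqrt(118) ≈ 141.22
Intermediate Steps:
K(a, c) = c**2
sqrt(((16637 + K(128, -31)) - 12673) + 15017) = sqrt(((16637 + (-31)**2) - 12673) + 15017) = sqrt(((16637 + 961) - 12673) + 15017) = sqrt((17598 - 12673) + 15017) = sqrt(4925 + 15017) = sqrt(19942) = 13*sqrt(118)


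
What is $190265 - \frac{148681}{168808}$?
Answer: $\frac{32118105439}{168808} \approx 1.9026 \cdot 10^{5}$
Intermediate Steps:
$190265 - \frac{148681}{168808} = \frac{32118105439}{168808}$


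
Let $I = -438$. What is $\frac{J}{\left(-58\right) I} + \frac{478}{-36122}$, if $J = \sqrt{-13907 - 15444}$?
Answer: $- \frac{239}{18061} + \frac{7 i \sqrt{599}}{25404} \approx -0.013233 + 0.0067439 i$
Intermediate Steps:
$J = 7 i \sqrt{599}$ ($J = \sqrt{-29351} = 7 i \sqrt{599} \approx 171.32 i$)
$\frac{J}{\left(-58\right) I} + \frac{478}{-36122} = \frac{7 i \sqrt{599}}{\left(-58\right) \left(-438\right)} + \frac{478}{-36122} = \frac{7 i \sqrt{599}}{25404} + 478 \left(- \frac{1}{36122}\right) = 7 i \sqrt{599} \cdot \frac{1}{25404} - \frac{239}{18061} = \frac{7 i \sqrt{599}}{25404} - \frac{239}{18061} = - \frac{239}{18061} + \frac{7 i \sqrt{599}}{25404}$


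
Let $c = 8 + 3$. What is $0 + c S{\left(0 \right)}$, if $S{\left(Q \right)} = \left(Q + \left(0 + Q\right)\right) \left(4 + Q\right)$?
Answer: $0$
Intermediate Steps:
$c = 11$
$S{\left(Q \right)} = 2 Q \left(4 + Q\right)$ ($S{\left(Q \right)} = \left(Q + Q\right) \left(4 + Q\right) = 2 Q \left(4 + Q\right)$)
$0 + c S{\left(0 \right)} = 0 + 11 \cdot 2 \cdot 0 \left(4 + 0\right) = 0 + 11 \cdot 2 \cdot 0 \cdot 4 = 0 + 11 \cdot 0 = 0 + 0 = 0$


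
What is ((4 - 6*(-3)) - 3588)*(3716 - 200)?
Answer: -12538056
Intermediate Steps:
((4 - 6*(-3)) - 3588)*(3716 - 200) = ((4 + 18) - 3588)*3516 = (22 - 3588)*3516 = -3566*3516 = -12538056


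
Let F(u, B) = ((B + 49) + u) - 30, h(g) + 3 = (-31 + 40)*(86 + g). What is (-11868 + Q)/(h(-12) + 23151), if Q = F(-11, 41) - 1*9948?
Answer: -21767/23814 ≈ -0.91404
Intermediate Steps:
h(g) = 771 + 9*g (h(g) = -3 + (-31 + 40)*(86 + g) = -3 + 9*(86 + g) = -3 + (774 + 9*g) = 771 + 9*g)
F(u, B) = 19 + B + u (F(u, B) = ((49 + B) + u) - 30 = (49 + B + u) - 30 = 19 + B + u)
Q = -9899 (Q = (19 + 41 - 11) - 1*9948 = 49 - 9948 = -9899)
(-11868 + Q)/(h(-12) + 23151) = (-11868 - 9899)/((771 + 9*(-12)) + 23151) = -21767/((771 - 108) + 23151) = -21767/(663 + 23151) = -21767/23814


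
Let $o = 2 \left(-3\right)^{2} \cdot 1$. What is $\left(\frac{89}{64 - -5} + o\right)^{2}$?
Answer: $\frac{1771561}{4761} \approx 372.1$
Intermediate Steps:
$o = 18$ ($o = 2 \cdot 9 \cdot 1 = 18 \cdot 1 = 18$)
$\left(\frac{89}{64 - -5} + o\right)^{2} = \left(\frac{89}{64 - -5} + 18\right)^{2} = \left(\frac{89}{64 + 5} + 18\right)^{2} = \left(\frac{89}{69} + 18\right)^{2} = \left(\frac{1331}{69}\right)^{2} = \frac{1771561}{4761}$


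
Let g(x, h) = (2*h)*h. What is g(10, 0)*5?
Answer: 0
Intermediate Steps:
g(x, h) = 2*h²
g(10, 0)*5 = (2*0²)*5 = (2*0)*5 = 0*5 = 0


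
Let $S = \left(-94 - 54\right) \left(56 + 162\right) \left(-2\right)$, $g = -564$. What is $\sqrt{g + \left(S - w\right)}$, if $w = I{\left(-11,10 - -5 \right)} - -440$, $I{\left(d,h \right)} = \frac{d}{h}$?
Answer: $\frac{\sqrt{14293065}}{15} \approx 252.04$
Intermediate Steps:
$w = \frac{6589}{15}$ ($w = - \frac{11}{10 - -5} - -440 = - \frac{11}{10 + 5} + 440 = - \frac{11}{15} + 440 = \frac{6589}{15} \approx 439.27$)
$S = 64528$ ($S = \left(-148\right) 218 \left(-2\right) = \left(-32264\right) \left(-2\right) = 64528$)
$\sqrt{g + \left(S - w\right)} = \sqrt{-564 + \left(64528 - \frac{6589}{15}\right)} = \sqrt{-564 + \frac{961331}{15}} = \sqrt{\frac{952871}{15}} = \frac{\sqrt{14293065}}{15}$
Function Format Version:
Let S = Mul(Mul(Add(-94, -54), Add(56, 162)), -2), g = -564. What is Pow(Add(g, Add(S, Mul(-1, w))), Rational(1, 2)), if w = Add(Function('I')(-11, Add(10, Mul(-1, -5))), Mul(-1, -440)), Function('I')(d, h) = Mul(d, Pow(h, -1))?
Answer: Mul(Rational(1, 15), Pow(14293065, Rational(1, 2))) ≈ 252.04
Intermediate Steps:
w = Rational(6589, 15) (w = Add(Mul(-11, Pow(Add(10, Mul(-1, -5)), -1)), Mul(-1, -440)) = Add(Mul(-11, Pow(Add(10, 5), -1)), 440) = Add(Mul(-11, Pow(15, -1)), 440) = Add(Mul(-11, Rational(1, 15)), 440) = Add(Rational(-11, 15), 440) = Rational(6589, 15) ≈ 439.27)
S = 64528 (S = Mul(Mul(-148, 218), -2) = Mul(-32264, -2) = 64528)
Pow(Add(g, Add(S, Mul(-1, w))), Rational(1, 2)) = Pow(Add(-564, Add(64528, Mul(-1, Rational(6589, 15)))), Rational(1, 2)) = Pow(Add(-564, Add(64528, Rational(-6589, 15))), Rational(1, 2)) = Pow(Add(-564, Rational(961331, 15)), Rational(1, 2)) = Pow(Rational(952871, 15), Rational(1, 2)) = Mul(Rational(1, 15), Pow(14293065, Rational(1, 2)))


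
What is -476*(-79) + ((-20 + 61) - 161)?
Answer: 37484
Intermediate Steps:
-476*(-79) + ((-20 + 61) - 161) = 37604 + (41 - 161) = 37604 - 120 = 37484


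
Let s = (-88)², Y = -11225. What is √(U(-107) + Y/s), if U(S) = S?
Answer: I*√839833/88 ≈ 10.414*I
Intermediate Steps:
s = 7744
√(U(-107) + Y/s) = √(-107 - 11225/7744) = √(-839833/7744) = I*√839833/88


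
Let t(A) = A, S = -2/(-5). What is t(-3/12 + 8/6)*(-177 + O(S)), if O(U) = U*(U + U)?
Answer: -57421/300 ≈ -191.40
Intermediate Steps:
S = ⅖ (S = -2*(-⅕) = ⅖ ≈ 0.40000)
O(U) = 2*U² (O(U) = U*(2*U) = 2*U²)
t(-3/12 + 8/6)*(-177 + O(S)) = (-3/12 + 8/6)*(-177 + 2*(⅖)²) = (-3*1/12 + 8*(⅙))*(-177 + 2*(4/25)) = (-¼ + 4/3)*(-177 + 8/25) = (13/12)*(-4417/25) = -57421/300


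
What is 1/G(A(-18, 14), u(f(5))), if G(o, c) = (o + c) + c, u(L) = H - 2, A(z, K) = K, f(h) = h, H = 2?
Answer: 1/14 ≈ 0.071429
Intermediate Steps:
u(L) = 0 (u(L) = 2 - 2 = 0)
G(o, c) = o + 2*c (G(o, c) = (c + o) + c = o + 2*c)
1/G(A(-18, 14), u(f(5))) = 1/(14 + 2*0) = 1/(14 + 0) = 1/14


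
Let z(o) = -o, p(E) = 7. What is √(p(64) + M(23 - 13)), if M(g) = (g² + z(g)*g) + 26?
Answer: √33 ≈ 5.7446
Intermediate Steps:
M(g) = 26 (M(g) = (g² + (-g)*g) + 26 = (g² - g²) + 26 = 0 + 26 = 26)
√(p(64) + M(23 - 13)) = √(7 + 26) = √33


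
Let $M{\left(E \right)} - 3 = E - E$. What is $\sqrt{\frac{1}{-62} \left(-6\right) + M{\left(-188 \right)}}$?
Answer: $\frac{4 \sqrt{186}}{31} \approx 1.7598$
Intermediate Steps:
$M{\left(E \right)} = 3$ ($M{\left(E \right)} = 3 + \left(E - E\right) = 3 + 0 = 3$)
$\sqrt{\frac{1}{-62} \left(-6\right) + M{\left(-188 \right)}} = \sqrt{\frac{1}{-62} \left(-6\right) + 3} = \sqrt{\left(- \frac{1}{62}\right) \left(-6\right) + 3} = \sqrt{\frac{3}{31} + 3} = \sqrt{\frac{96}{31}} = \frac{4 \sqrt{186}}{31}$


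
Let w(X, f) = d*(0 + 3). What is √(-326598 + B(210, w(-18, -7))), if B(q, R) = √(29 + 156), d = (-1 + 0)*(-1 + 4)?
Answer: √(-326598 + √185) ≈ 571.48*I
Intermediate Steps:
d = -3 (d = -1*3 = -3)
w(X, f) = -9 (w(X, f) = -3*(0 + 3) = -3*3 = -9)
B(q, R) = √185
√(-326598 + B(210, w(-18, -7))) = √(-326598 + √185)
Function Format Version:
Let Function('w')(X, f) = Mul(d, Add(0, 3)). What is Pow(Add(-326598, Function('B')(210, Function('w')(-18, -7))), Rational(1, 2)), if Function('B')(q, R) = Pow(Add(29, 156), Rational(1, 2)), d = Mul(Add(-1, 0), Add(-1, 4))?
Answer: Pow(Add(-326598, Pow(185, Rational(1, 2))), Rational(1, 2)) ≈ Mul(571.48, I)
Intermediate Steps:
d = -3 (d = Mul(-1, 3) = -3)
Function('w')(X, f) = -9 (Function('w')(X, f) = Mul(-3, Add(0, 3)) = Mul(-3, 3) = -9)
Function('B')(q, R) = Pow(185, Rational(1, 2))
Pow(Add(-326598, Function('B')(210, Function('w')(-18, -7))), Rational(1, 2)) = Pow(Add(-326598, Pow(185, Rational(1, 2))), Rational(1, 2))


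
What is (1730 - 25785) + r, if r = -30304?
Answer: -54359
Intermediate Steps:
(1730 - 25785) + r = (1730 - 25785) - 30304 = -24055 - 30304 = -54359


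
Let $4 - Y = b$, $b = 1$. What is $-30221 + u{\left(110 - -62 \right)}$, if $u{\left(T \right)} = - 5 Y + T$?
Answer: $-30064$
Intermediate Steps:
$Y = 3$ ($Y = 4 - 1 = 3$)
$u{\left(T \right)} = -15 + T$ ($u{\left(T \right)} = \left(-5\right) 3 + T = -15 + T$)
$-30221 + u{\left(110 - -62 \right)} = -30221 + \left(-15 + \left(110 - -62\right)\right) = -30221 + \left(-15 + \left(110 + 62\right)\right) = -30221 + \left(-15 + 172\right) = -30221 + 157 = -30064$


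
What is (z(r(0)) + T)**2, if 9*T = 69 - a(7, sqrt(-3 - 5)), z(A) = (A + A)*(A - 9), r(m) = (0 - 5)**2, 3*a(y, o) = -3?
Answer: 52852900/81 ≈ 6.5251e+5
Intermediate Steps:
a(y, o) = -1 (a(y, o) = (1/3)*(-3) = -1)
r(m) = 25 (r(m) = (-5)**2 = 25)
z(A) = 2*A*(-9 + A) (z(A) = (2*A)*(-9 + A) = 2*A*(-9 + A))
T = 70/9 (T = (69 - 1*(-1))/9 = (69 + 1)/9 = (1/9)*70 = 70/9 ≈ 7.7778)
(z(r(0)) + T)**2 = (2*25*(-9 + 25) + 70/9)**2 = (2*25*16 + 70/9)**2 = (800 + 70/9)**2 = (7270/9)**2 = 52852900/81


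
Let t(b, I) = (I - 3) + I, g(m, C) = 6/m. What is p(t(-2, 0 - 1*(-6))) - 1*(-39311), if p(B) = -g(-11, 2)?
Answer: 432427/11 ≈ 39312.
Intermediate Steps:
t(b, I) = -3 + 2*I (t(b, I) = (-3 + I) + I = -3 + 2*I)
p(B) = 6/11 (p(B) = -6/(-11) = -6*(-1)/11 = -1*(-6/11) = 6/11)
p(t(-2, 0 - 1*(-6))) - 1*(-39311) = 6/11 - 1*(-39311) = 6/11 + 39311 = 432427/11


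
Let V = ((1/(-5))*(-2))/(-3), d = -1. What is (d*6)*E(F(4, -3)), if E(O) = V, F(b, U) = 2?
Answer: ⅘ ≈ 0.80000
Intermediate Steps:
V = -2/15 (V = ((1*(-⅕))*(-2))*(-⅓) = -⅕*(-2)*(-⅓) = (⅖)*(-⅓) = -2/15 ≈ -0.13333)
E(O) = -2/15
(d*6)*E(F(4, -3)) = -1*6*(-2/15) = -6*(-2/15) = ⅘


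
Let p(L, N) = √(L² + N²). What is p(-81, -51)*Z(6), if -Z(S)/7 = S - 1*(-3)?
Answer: -189*√1018 ≈ -6030.3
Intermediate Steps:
Z(S) = -21 - 7*S (Z(S) = -7*(S - 1*(-3)) = -7*(S + 3) = -7*(3 + S) = -21 - 7*S)
p(-81, -51)*Z(6) = √((-81)² + (-51)²)*(-21 - 7*6) = √(6561 + 2601)*(-21 - 42) = √9162*(-63) = (3*√1018)*(-63) = -189*√1018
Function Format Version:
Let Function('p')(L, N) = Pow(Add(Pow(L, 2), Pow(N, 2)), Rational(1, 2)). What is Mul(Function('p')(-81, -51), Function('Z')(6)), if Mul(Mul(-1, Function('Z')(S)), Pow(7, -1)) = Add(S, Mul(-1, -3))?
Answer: Mul(-189, Pow(1018, Rational(1, 2))) ≈ -6030.3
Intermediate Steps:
Function('Z')(S) = Add(-21, Mul(-7, S)) (Function('Z')(S) = Mul(-7, Add(S, Mul(-1, -3))) = Mul(-7, Add(S, 3)) = Mul(-7, Add(3, S)) = Add(-21, Mul(-7, S)))
Mul(Function('p')(-81, -51), Function('Z')(6)) = Mul(Pow(Add(Pow(-81, 2), Pow(-51, 2)), Rational(1, 2)), Add(-21, Mul(-7, 6))) = Mul(Pow(Add(6561, 2601), Rational(1, 2)), Add(-21, -42)) = Mul(Pow(9162, Rational(1, 2)), -63) = Mul(Mul(3, Pow(1018, Rational(1, 2))), -63) = Mul(-189, Pow(1018, Rational(1, 2)))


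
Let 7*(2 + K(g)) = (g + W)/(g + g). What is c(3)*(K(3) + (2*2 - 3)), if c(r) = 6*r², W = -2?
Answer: -369/7 ≈ -52.714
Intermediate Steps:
K(g) = -2 + (-2 + g)/(14*g) (K(g) = -2 + ((g - 2)/(g + g))/7 = -2 + ((-2 + g)/((2*g)))/7 = -2 + ((-2 + g)*(1/(2*g)))/7 = -2 + ((-2 + g)/(2*g))/7 = -2 + (-2 + g)/(14*g))
c(3)*(K(3) + (2*2 - 3)) = (6*3²)*((1/14)*(-2 - 27*3)/3 + (2*2 - 3)) = (6*9)*((1/14)*(⅓)*(-2 - 81) + (4 - 3)) = 54*((1/14)*(⅓)*(-83) + 1) = 54*(-83/42 + 1) = 54*(-41/42) = -369/7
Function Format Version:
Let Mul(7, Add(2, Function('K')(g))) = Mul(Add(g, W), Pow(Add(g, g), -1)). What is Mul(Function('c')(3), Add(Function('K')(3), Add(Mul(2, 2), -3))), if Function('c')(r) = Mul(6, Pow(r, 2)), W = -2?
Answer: Rational(-369, 7) ≈ -52.714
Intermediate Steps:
Function('K')(g) = Add(-2, Mul(Rational(1, 14), Pow(g, -1), Add(-2, g))) (Function('K')(g) = Add(-2, Mul(Rational(1, 7), Mul(Add(g, -2), Pow(Add(g, g), -1)))) = Add(-2, Mul(Rational(1, 7), Mul(Add(-2, g), Pow(Mul(2, g), -1)))) = Add(-2, Mul(Rational(1, 7), Mul(Add(-2, g), Mul(Rational(1, 2), Pow(g, -1))))) = Add(-2, Mul(Rational(1, 7), Mul(Rational(1, 2), Pow(g, -1), Add(-2, g)))) = Add(-2, Mul(Rational(1, 14), Pow(g, -1), Add(-2, g))))
Mul(Function('c')(3), Add(Function('K')(3), Add(Mul(2, 2), -3))) = Mul(Mul(6, Pow(3, 2)), Add(Mul(Rational(1, 14), Pow(3, -1), Add(-2, Mul(-27, 3))), Add(Mul(2, 2), -3))) = Mul(Mul(6, 9), Add(Mul(Rational(1, 14), Rational(1, 3), Add(-2, -81)), Add(4, -3))) = Mul(54, Add(Mul(Rational(1, 14), Rational(1, 3), -83), 1)) = Mul(54, Add(Rational(-83, 42), 1)) = Mul(54, Rational(-41, 42)) = Rational(-369, 7)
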